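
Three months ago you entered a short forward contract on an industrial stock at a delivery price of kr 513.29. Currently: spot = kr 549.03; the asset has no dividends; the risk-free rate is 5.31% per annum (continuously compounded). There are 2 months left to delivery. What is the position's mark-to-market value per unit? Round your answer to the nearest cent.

Current fair forward for the remaining 2 months: F = S·e^(r·T), r = 0.0531
F = 549.03 · e^(0.0531 × 2/12) = 549.03 × 1.008889 = 553.9103
Value of long forward = (F − K)·e^(−rT) = (553.9103 − 513.29) · e^(−0.0531·2/12)
= 40.6203 × 0.991189 = 40.26
Short position value = −(long value) = -kr 40.26

-kr 40.26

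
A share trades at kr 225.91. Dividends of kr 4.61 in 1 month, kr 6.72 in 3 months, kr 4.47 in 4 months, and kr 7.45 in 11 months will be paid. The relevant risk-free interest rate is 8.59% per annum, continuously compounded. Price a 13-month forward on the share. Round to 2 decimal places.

kr 223.37

PV(dividends) I = 4.61·e^(−0.0859·1/12) + 6.72·e^(−0.0859·3/12) + 4.47·e^(−0.0859·4/12) + 7.45·e^(−0.0859·11/12)
I = 4.5771 + 6.5772 + 4.3438 + 6.8859 = 22.3840
F = (S − I)·e^(rT) = (225.91 − 22.3840) · e^(0.0859·13/12)
= 203.5260 · e^0.093058 = 203.5260 × 1.097525 = kr 223.37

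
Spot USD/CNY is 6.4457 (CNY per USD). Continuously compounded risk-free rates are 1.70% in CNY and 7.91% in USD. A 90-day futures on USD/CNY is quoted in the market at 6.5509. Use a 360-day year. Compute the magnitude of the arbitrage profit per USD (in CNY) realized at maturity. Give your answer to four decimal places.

0.2045 per USD (in CNY)

Fair futures: F* = S·e^(carry·T), with carry = (r_CNY − r_USD) = 0.0170 − 0.0791 = -0.0621
F* = 6.4457 · e^(-0.0621 × 90/360) = 6.4457 · e^-0.015525 = 6.4457 × 0.984595 = 6.3464
Market 6.5509 > fair 6.3464: forward overpriced → cash-and-carry (buy spot, short the forward).
At maturity, profit = |F_mkt − F*| = |6.5509 − 6.3464| = 0.2045 per USD (in CNY)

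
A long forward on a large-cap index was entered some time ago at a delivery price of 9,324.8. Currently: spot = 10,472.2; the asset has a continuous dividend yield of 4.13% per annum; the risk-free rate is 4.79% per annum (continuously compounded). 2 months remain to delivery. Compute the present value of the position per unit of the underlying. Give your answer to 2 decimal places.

Current fair forward for the remaining 2 months: F = S·e^((r − q)·T), (r − q) = 0.0479 − 0.0413 = 0.0066
F = 10472.2 · e^(0.0066 × 2/12) = 10472.2 × 1.00110061 = 10483.7258
Value of long forward = (F − K)·e^(−rT) = (10483.7258 − 9324.8) · e^(−0.0479·2/12)
= 1158.9258 × 0.99204845 = 1149.71

1149.71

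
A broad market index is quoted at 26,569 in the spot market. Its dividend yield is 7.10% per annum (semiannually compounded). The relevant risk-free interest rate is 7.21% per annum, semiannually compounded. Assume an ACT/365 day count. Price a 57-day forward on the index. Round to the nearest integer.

26,573

F = S · (1+r/2)^(2T) / (1+q/2)^(2T)
= 26569 × 1.011123 / 1.010955 = 26569 × 1.000166
F = 26,573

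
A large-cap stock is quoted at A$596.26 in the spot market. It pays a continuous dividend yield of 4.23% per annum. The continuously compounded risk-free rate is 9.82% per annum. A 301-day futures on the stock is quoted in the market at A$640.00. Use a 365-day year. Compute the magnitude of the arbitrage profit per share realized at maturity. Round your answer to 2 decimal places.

Fair futures: F* = S·e^(carry·T), with carry = (r − q) = 0.0982 − 0.0423 = 0.0559
F* = 596.26 · e^(0.0559 × 301/365) = 596.26 · e^0.046098 = 596.26 × 1.047177 = A$624.3898
Market A$640.00 > fair A$624.3898: forward overpriced → cash-and-carry (buy spot, short the forward).
At maturity, profit = |F_mkt − F*| = |640.00 − 624.3898| = A$15.61 per share

A$15.61 per share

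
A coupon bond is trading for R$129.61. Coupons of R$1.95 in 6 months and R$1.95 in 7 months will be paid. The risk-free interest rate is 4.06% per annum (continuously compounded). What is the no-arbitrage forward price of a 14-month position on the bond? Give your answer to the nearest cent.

R$131.90

PV(coupons) I = 1.95·e^(−0.0406·6/12) + 1.95·e^(−0.0406·7/12)
I = 1.9108 + 1.9044 = 3.8152
F = (S − I)·e^(rT) = (129.61 − 3.8152) · e^(0.0406·14/12)
= 125.7948 · e^0.047367 = 125.7948 × 1.048507 = R$131.90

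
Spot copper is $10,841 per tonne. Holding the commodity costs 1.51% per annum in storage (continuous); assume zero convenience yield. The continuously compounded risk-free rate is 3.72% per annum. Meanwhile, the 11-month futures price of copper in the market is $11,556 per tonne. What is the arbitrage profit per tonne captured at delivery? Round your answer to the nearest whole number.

$183 per tonne

Fair futures: F* = S·e^(carry·T), with carry = (r + u) = 0.0372 + 0.0151 = 0.0523
F* = 10841 · e^(0.0523 × 11/12) = 10841 · e^0.047942 = 10841 × 1.049110 = $11373.4015
Market $11556 > fair $11373.4015: forward overpriced → cash-and-carry (buy spot, short the forward).
At maturity, profit = |F_mkt − F*| = |11556 − 11373.4015| = $183 per tonne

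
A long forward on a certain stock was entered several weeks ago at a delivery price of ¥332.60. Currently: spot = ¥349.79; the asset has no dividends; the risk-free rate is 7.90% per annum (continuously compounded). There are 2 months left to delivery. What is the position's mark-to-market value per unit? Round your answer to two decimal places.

¥21.54

Current fair forward for the remaining 2 months: F = S·e^(r·T), r = 0.0790
F = 349.79 · e^(0.0790 × 2/12) = 349.79 × 1.013254 = 354.4261
Value of long forward = (F − K)·e^(−rT) = (354.4261 − 332.60) · e^(−0.0790·2/12)
= 21.8261 × 0.986920 = 21.54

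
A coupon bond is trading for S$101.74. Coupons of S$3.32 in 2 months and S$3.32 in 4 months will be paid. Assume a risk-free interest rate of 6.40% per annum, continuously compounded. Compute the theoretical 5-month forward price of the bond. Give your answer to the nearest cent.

PV(coupons) I = 3.32·e^(−0.0640·2/12) + 3.32·e^(−0.0640·4/12)
I = 3.2848 + 3.2499 = 6.5347
F = (S − I)·e^(rT) = (101.74 − 6.5347) · e^(0.0640·5/12)
= 95.2053 · e^0.026667 = 95.2053 × 1.027026 = S$97.78

S$97.78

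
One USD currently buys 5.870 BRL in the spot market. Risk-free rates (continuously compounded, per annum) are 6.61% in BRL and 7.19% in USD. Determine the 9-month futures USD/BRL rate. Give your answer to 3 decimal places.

F = S·e^((r_BRL − r_USD)T) = 5.870 · e^((0.0661 − 0.0719) × 9/12)
= 5.870 · e^-0.004350 = 5.870 × 0.995659
F = 5.845 BRL per USD

5.845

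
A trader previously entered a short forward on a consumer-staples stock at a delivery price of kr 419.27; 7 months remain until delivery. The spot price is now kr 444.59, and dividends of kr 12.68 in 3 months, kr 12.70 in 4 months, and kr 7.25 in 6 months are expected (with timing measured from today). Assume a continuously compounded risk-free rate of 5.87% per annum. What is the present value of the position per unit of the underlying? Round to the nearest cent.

-kr 7.44

PV(remaining dividends) I = 12.68·e^(−0.0587·3/12) + 12.70·e^(−0.0587·4/12) + 7.25·e^(−0.0587·6/12) = 31.9895
Current forward F = (S − I)·e^(rT) = (444.59 − 31.9895)·e^(0.0587·7/12) = 412.6005 × 1.034835 = 426.9734
Value (long) = (F − K)·e^(−rT) = (426.9734 − 419.27) × 0.966338 = 7.4441
Short position value = −(long value) = -kr 7.44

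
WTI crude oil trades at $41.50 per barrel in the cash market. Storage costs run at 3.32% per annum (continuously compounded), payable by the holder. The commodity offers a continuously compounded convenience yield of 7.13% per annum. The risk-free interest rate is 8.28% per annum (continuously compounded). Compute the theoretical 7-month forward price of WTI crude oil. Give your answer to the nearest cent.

Net carry = r + u − y = 0.0828 + 0.0332 − 0.0713 = 0.0447
F = S·e^((r+u−y)T) = 41.50 · e^(0.0447 × 7/12) = 41.50 · e^0.026075
= 41.50 × 1.026418 = $42.60 per barrel

$42.60 per barrel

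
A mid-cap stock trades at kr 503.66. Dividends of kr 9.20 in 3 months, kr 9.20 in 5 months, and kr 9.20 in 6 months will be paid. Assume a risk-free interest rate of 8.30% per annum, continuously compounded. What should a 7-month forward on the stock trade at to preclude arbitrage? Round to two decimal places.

PV(dividends) I = 9.20·e^(−0.0830·3/12) + 9.20·e^(−0.0830·5/12) + 9.20·e^(−0.0830·6/12)
I = 9.0111 + 8.8873 + 8.8260 = 26.7244
F = (S − I)·e^(rT) = (503.66 − 26.7244) · e^(0.0830·7/12)
= 476.9356 · e^0.048417 = 476.9356 × 1.049608 = kr 500.60

kr 500.60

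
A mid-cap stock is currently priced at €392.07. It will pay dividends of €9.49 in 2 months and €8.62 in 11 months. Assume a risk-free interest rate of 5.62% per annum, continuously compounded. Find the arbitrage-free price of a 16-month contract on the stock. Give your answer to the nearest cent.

€403.62

PV(dividends) I = 9.49·e^(−0.0562·2/12) + 8.62·e^(−0.0562·11/12)
I = 9.4015 + 8.1872 = 17.5887
F = (S − I)·e^(rT) = (392.07 − 17.5887) · e^(0.0562·16/12)
= 374.4813 · e^0.074933 = 374.4813 × 1.077812 = €403.62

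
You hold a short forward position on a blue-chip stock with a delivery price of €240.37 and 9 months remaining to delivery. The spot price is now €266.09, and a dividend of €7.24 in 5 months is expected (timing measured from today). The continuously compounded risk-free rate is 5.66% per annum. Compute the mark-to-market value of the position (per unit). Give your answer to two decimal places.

PV(remaining dividends) I = 7.24·e^(−0.0566·5/12) = 7.0713
Current forward F = (S − I)·e^(rT) = (266.09 − 7.0713)·e^(0.0566·9/12) = 259.0187 × 1.043364 = 270.2508
Value (long) = (F − K)·e^(−rT) = (270.2508 − 240.37) × 0.958438 = 28.6389
Short position value = −(long value) = -€28.64

-€28.64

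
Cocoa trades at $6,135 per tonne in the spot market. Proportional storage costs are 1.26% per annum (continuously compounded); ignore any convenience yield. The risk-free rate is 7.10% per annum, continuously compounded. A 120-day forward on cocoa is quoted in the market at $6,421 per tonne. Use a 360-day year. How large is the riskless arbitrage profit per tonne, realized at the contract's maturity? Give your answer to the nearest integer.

Fair forward: F* = S·e^(carry·T), with carry = (r + u) = 0.0710 + 0.0126 = 0.0836
F* = 6135 · e^(0.0836 × 120/360) = 6135 · e^0.027867 = 6135 × 1.028259 = $6308.3690
Market $6421 > fair $6308.3690: forward overpriced → cash-and-carry (buy spot, short the forward).
At maturity, profit = |F_mkt − F*| = |6421 − 6308.3690| = $113 per tonne

$113 per tonne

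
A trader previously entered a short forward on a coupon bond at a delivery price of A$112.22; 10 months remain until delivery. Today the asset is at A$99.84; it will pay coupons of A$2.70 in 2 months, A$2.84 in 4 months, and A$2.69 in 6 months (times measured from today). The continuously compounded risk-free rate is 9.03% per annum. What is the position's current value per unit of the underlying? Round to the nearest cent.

PV(remaining coupons) I = 2.70·e^(−0.0903·2/12) + 2.84·e^(−0.0903·4/12) + 2.69·e^(−0.0903·6/12) = 7.9867
Current forward F = (S − I)·e^(rT) = (99.84 − 7.9867)·e^(0.0903·10/12) = 91.8533 × 1.078154 = 99.0320
Value (long) = (F − K)·e^(−rT) = (99.0320 − 112.22) × 0.927512 = -12.2320
Short position value = −(long value) = A$12.23

A$12.23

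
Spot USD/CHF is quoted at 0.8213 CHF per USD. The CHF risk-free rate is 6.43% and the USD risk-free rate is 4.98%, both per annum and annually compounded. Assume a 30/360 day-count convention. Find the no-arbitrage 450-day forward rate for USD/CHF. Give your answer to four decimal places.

By covered interest parity, F = S · (1+r_CHF)^T / (1+r_USD)^T
= 0.8213 × 1.081011 / 1.062633 = 0.8213 × 1.017295
F = 0.8355 CHF per USD

0.8355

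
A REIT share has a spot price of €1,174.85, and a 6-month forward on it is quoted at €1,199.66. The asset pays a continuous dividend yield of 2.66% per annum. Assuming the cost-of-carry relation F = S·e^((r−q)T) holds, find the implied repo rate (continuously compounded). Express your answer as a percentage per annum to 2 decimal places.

6.84%

From F = S·e^((r−q)T): (r − q) = ln(F/S)/T
ln(1199.66/1174.85) = ln(1.021118) = 0.020898
(r − q) = 0.020898 / (6/12) = 0.041796
r = ln(F/S)/T + q = 0.041796 + 0.0266 = 0.068396
r = 6.84%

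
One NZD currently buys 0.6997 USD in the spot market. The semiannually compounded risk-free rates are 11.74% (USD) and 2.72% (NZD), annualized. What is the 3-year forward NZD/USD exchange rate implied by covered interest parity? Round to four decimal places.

By covered interest parity, F = S · (1+r_USD/2)^(2T) / (1+r_NZD/2)^(2T)
= 0.6997 × 1.408113 / 1.084425 = 0.6997 × 1.298488
F = 0.9086 USD per NZD

0.9086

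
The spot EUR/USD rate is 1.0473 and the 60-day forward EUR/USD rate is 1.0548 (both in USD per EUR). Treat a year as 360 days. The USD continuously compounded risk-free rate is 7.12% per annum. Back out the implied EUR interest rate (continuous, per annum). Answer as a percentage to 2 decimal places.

F = S·e^((r_USD − r_EUR)T) ⇒ r_EUR = r_USD − ln(F/S)/T
ln(1.0548/1.0473) = 0.007136; /(60/360) = 0.042816
r_EUR = 0.0712 − 0.042816 = 0.028384
r_EUR = 2.84%

2.84%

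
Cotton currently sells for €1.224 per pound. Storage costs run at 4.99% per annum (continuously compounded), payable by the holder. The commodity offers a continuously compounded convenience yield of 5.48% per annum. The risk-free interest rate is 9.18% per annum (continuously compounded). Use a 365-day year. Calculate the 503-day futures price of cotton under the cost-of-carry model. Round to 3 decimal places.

€1.380 per pound

Net carry = r + u − y = 0.0918 + 0.0499 − 0.0548 = 0.0869
F = S·e^((r+u−y)T) = 1.224 · e^(0.0869 × 503/365) = 1.224 · e^0.119755
= 1.224 × 1.127221 = €1.380 per pound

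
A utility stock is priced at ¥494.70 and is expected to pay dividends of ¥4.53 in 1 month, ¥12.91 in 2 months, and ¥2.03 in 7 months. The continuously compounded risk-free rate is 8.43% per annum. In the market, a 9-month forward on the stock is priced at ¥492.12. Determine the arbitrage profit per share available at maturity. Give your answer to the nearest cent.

PV(dividends) I = 4.53·e^(−0.0843·1/12) + 12.91·e^(−0.0843·2/12) + 2.03·e^(−0.0843·7/12) = 19.1608
Fair forward F* = (S − I)·e^(rT) = (494.70 − 19.1608)·e^0.063225 = 475.5392 × 1.065266 = 506.5757
Market ¥492.12 < fair 506.5757: forward underpriced → reverse cash-and-carry (short the stock, invest proceeds at r, pay the dividends, go long the forward).
Profit at T = |F_mkt − F*| = |492.12 − 506.5757| = ¥14.46 per share

¥14.46 per share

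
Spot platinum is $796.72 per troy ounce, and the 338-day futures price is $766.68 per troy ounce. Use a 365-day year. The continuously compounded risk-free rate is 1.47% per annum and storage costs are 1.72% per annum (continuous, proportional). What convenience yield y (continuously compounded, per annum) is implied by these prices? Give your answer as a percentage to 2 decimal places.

7.34%

F = S·e^((r+u−y)T) ⇒ (r+u−y) = ln(F/S)/T
ln(766.68/796.72) = -0.038434; /T ⇒ -0.041504
y = r + u − ln(F/S)/T = 0.0147 + 0.0172 + 0.041504 = 0.073404
y = 7.34%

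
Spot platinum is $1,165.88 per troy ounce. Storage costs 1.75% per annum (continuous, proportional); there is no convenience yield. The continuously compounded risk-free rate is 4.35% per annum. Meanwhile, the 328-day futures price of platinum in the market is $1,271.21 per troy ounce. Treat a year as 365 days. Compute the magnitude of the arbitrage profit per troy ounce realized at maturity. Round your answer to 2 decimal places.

$39.64 per troy ounce

Fair futures: F* = S·e^(carry·T), with carry = (r + u) = 0.0435 + 0.0175 = 0.0610
F* = 1165.88 · e^(0.0610 × 328/365) = 1165.88 · e^0.05481644 = 1165.88 × 1.05634669 = $1231.5735
Market $1271.21 > fair $1231.5735: forward overpriced → cash-and-carry (buy spot, short the forward).
At maturity, profit = |F_mkt − F*| = |1271.21 − 1231.5735| = $39.64 per troy ounce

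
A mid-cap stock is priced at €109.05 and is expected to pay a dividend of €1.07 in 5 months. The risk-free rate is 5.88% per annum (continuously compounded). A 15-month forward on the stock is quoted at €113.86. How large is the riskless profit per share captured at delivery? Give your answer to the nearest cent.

PV(dividends) I = 1.07·e^(−0.0588·5/12) = 1.0441
Fair forward F* = (S − I)·e^(rT) = (109.05 − 1.0441)·e^0.073500 = 108.0059 × 1.076269 = 116.2434
Market €113.86 < fair 116.2434: forward underpriced → reverse cash-and-carry (short the stock, invest proceeds at r, pay the dividends, go long the forward).
Profit at T = |F_mkt − F*| = |113.86 − 116.2434| = €2.38 per share

€2.38 per share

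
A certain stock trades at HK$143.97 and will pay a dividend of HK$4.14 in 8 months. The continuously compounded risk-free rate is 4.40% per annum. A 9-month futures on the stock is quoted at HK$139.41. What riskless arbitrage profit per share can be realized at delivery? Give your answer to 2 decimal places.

HK$5.24 per share

PV(dividends) I = 4.14·e^(−0.0440·8/12) = 4.0203
Fair futures F* = (S − I)·e^(rT) = (143.97 − 4.0203)·e^0.033000 = 139.9497 × 1.033551 = 144.6452
Market HK$139.41 < fair 144.6452: forward underpriced → reverse cash-and-carry (short the stock, invest proceeds at r, pay the dividends, go long the forward).
Profit at T = |F_mkt − F*| = |139.41 − 144.6452| = HK$5.24 per share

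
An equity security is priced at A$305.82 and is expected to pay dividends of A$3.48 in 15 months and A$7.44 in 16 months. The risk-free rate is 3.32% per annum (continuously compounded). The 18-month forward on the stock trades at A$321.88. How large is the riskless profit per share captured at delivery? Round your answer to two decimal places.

PV(dividends) I = 3.48·e^(−0.0332·15/12) + 7.44·e^(−0.0332·16/12) = 10.4564
Fair forward F* = (S − I)·e^(rT) = (305.82 − 10.4564)·e^0.049800 = 295.3636 × 1.051061 = 310.4452
Market A$321.88 > fair 310.4452: forward overpriced → cash-and-carry (borrow at r, buy the stock and collect the dividends, short the forward).
Profit at T = |F_mkt − F*| = |321.88 − 310.4452| = A$11.43 per share

A$11.43 per share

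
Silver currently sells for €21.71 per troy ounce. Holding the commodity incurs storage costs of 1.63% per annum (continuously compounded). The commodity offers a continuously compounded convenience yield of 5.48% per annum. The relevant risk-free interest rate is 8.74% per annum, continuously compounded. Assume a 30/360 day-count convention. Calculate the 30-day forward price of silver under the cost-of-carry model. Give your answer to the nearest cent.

€21.80 per troy ounce

Net carry = r + u − y = 0.0874 + 0.0163 − 0.0548 = 0.0489
F = S·e^((r+u−y)T) = 21.71 · e^(0.0489 × 30/360) = 21.71 · e^0.004075
= 21.71 × 1.004083 = €21.80 per troy ounce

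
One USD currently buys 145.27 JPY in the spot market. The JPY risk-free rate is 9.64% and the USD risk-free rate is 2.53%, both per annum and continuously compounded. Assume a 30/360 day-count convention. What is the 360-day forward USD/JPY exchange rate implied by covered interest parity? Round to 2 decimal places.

F = S·e^((r_JPY − r_USD)T) = 145.27 · e^((0.0964 − 0.0253) × 360/360)
= 145.27 · e^0.071100 = 145.27 × 1.073689
F = 155.97 JPY per USD

155.97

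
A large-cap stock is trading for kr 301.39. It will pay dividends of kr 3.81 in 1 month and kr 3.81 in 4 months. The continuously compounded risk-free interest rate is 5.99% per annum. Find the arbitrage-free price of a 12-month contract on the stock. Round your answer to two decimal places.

kr 312.00

PV(dividends) I = 3.81·e^(−0.0599·1/12) + 3.81·e^(−0.0599·4/12)
I = 3.7910 + 3.7347 = 7.5257
F = (S − I)·e^(rT) = (301.39 − 7.5257) · e^(0.0599·12/12)
= 293.8643 · e^0.059900 = 293.8643 × 1.061730 = kr 312.00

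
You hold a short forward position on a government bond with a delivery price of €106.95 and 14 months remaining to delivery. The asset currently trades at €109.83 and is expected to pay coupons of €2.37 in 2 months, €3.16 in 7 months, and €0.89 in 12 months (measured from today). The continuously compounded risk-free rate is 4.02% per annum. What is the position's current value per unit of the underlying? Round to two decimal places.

-€1.48

PV(remaining coupons) I = 2.37·e^(−0.0402·2/12) + 3.16·e^(−0.0402·7/12) + 0.89·e^(−0.0402·12/12) = 6.2959
Current forward F = (S − I)·e^(rT) = (109.83 − 6.2959)·e^(0.0402·14/12) = 103.5341 × 1.048017 = 108.5055
Value (long) = (F − K)·e^(−rT) = (108.5055 − 106.95) × 0.954183 = 1.4842
Short position value = −(long value) = -€1.48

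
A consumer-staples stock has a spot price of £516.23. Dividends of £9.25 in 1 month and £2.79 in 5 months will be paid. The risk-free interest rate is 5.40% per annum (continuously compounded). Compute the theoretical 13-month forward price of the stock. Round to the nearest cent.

£534.67

PV(dividends) I = 9.25·e^(−0.0540·1/12) + 2.79·e^(−0.0540·5/12)
I = 9.2085 + 2.7279 = 11.9364
F = (S − I)·e^(rT) = (516.23 − 11.9364) · e^(0.0540·13/12)
= 504.2936 · e^0.058500 = 504.2936 × 1.060245 = £534.67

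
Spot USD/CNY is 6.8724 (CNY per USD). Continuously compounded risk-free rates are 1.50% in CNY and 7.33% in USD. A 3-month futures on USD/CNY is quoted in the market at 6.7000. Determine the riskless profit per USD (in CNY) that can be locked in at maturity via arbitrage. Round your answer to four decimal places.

Fair futures: F* = S·e^(carry·T), with carry = (r_CNY − r_USD) = 0.0150 − 0.0733 = -0.0583
F* = 6.8724 · e^(-0.0583 × 3/12) = 6.8724 · e^-0.014575 = 6.8724 × 0.985531 = 6.7730
Market 6.7000 < fair 6.7730: forward underpriced → reverse cash-and-carry (short spot, go long the forward).
At maturity, profit = |F_mkt − F*| = |6.7000 − 6.7730| = 0.0730 per USD (in CNY)

0.0730 per USD (in CNY)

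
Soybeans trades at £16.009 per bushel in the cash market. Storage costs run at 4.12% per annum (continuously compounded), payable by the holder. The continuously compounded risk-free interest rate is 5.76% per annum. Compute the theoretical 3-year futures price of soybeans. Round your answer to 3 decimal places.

Net carry = r + u − y = 0.0576 + 0.0412 − 0.0000 = 0.0988
F = S·e^((r+u−y)T) = 16.009 · e^(0.0988 × 3) = 16.009 · e^0.296400
= 16.009 × 1.345008 = £21.532 per bushel

£21.532 per bushel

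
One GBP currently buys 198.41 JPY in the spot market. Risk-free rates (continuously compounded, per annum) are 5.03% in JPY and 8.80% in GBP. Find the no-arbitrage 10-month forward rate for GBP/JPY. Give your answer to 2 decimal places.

F = S·e^((r_JPY − r_GBP)T) = 198.41 · e^((0.0503 − 0.0880) × 10/12)
= 198.41 · e^-0.031417 = 198.41 × 0.969071
F = 192.27 JPY per GBP

192.27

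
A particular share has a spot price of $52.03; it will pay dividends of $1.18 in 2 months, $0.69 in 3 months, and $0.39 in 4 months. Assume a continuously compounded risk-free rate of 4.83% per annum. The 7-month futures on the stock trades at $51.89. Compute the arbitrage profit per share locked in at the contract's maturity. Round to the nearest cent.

PV(dividends) I = 1.18·e^(−0.0483·2/12) + 0.69·e^(−0.0483·3/12) + 0.39·e^(−0.0483·4/12) = 2.2360
Fair futures F* = (S − I)·e^(rT) = (52.03 − 2.2360)·e^0.028175 = 49.7940 × 1.028576 = 51.2169
Market $51.89 > fair 51.2169: forward overpriced → cash-and-carry (borrow at r, buy the stock and collect the dividends, short the forward).
Profit at T = |F_mkt − F*| = |51.89 − 51.2169| = $0.67 per share

$0.67 per share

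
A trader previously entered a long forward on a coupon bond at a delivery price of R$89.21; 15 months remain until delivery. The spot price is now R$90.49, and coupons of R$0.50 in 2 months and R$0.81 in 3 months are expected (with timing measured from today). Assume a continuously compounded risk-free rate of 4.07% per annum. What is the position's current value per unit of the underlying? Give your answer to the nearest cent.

PV(remaining coupons) I = 0.50·e^(−0.0407·2/12) + 0.81·e^(−0.0407·3/12) = 1.2984
Current forward F = (S − I)·e^(rT) = (90.49 − 1.2984)·e^(0.0407·15/12) = 89.1916 × 1.052191 = 93.8466
Value (long) = (F − K)·e^(−rT) = (93.8466 − 89.21) × 0.950397 = 4.4066
Value = R$4.41

R$4.41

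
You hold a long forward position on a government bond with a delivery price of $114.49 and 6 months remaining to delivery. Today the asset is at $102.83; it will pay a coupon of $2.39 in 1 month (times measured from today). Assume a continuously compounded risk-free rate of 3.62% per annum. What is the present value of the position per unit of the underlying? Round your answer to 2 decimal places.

PV(remaining coupons) I = 2.39·e^(−0.0362·1/12) = 2.3828
Current forward F = (S − I)·e^(rT) = (102.83 − 2.3828)·e^(0.0362·6/12) = 100.4472 × 1.018265 = 102.2819
Value (long) = (F − K)·e^(−rT) = (102.2819 − 114.49) × 0.982063 = -11.9891
Value = -$11.99

-$11.99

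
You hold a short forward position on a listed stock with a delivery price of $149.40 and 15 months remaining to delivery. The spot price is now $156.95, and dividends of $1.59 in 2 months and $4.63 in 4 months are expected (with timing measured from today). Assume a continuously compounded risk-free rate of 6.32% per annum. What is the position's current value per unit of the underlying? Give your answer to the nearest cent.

PV(remaining dividends) I = 1.59·e^(−0.0632·2/12) + 4.63·e^(−0.0632·4/12) = 6.1068
Current forward F = (S − I)·e^(rT) = (156.95 − 6.1068)·e^(0.0632·15/12) = 150.8432 × 1.082204 = 163.2431
Value (long) = (F − K)·e^(−rT) = (163.2431 − 149.40) × 0.924040 = 12.7916
Short position value = −(long value) = -$12.79

-$12.79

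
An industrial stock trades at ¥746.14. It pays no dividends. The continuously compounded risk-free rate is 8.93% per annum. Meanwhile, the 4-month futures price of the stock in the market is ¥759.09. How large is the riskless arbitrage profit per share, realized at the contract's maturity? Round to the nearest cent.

Fair futures: F* = S·e^(carry·T), with carry = r = 0.0893
F* = 746.14 · e^(0.0893 × 4/12) = 746.14 · e^0.029767 = 746.14 × 1.030214 = ¥768.6839
Market ¥759.09 < fair ¥768.6839: forward underpriced → reverse cash-and-carry (short spot, go long the forward).
At maturity, profit = |F_mkt − F*| = |759.09 − 768.6839| = ¥9.59 per share

¥9.59 per share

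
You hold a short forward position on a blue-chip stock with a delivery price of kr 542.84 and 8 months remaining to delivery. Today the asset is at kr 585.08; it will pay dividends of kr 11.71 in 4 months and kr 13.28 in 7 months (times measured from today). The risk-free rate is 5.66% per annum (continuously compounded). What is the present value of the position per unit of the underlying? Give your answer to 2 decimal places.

-kr 38.00

PV(remaining dividends) I = 11.71·e^(−0.0566·4/12) + 13.28·e^(−0.0566·7/12) = 24.3398
Current forward F = (S − I)·e^(rT) = (585.08 − 24.3398)·e^(0.0566·8/12) = 560.7402 × 1.038454 = 582.3029
Value (long) = (F − K)·e^(−rT) = (582.3029 − 542.84) × 0.962970 = 38.0016
Short position value = −(long value) = -kr 38.00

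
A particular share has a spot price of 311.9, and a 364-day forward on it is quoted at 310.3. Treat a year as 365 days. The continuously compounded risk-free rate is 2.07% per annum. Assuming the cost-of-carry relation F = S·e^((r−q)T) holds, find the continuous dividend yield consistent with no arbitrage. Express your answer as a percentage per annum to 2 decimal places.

From F = S·e^((r−q)T): (r − q) = ln(F/S)/T
ln(310.3/311.9) = ln(0.994870) = -0.005143
(r − q) = -0.005143 / (364/365) = -0.005157
q = r − ln(F/S)/T = 0.0207 + 0.005157 = 0.025857
q = 2.59%

2.59%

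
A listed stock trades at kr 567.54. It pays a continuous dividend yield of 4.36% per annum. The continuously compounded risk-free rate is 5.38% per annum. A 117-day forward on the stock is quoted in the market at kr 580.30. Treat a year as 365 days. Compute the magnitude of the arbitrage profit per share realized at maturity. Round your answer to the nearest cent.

Fair forward: F* = S·e^(carry·T), with carry = (r − q) = 0.0538 − 0.0436 = 0.0102
F* = 567.54 · e^(0.0102 × 117/365) = 567.54 · e^0.003270 = 567.54 × 1.003275 = kr 569.3987
Market kr 580.30 > fair kr 569.3987: forward overpriced → cash-and-carry (buy spot, short the forward).
At maturity, profit = |F_mkt − F*| = |580.30 − 569.3987| = kr 10.90 per share

kr 10.90 per share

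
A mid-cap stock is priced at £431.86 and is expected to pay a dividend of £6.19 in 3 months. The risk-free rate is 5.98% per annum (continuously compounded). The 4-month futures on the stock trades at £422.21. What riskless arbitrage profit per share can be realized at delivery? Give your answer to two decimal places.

£12.12 per share

PV(dividends) I = 6.19·e^(−0.0598·3/12) = 6.0981
Fair futures F* = (S − I)·e^(rT) = (431.86 − 6.0981)·e^0.019933 = 425.7619 × 1.020133 = 434.3338
Market £422.21 < fair 434.3338: forward underpriced → reverse cash-and-carry (short the stock, invest proceeds at r, pay the dividends, go long the forward).
Profit at T = |F_mkt − F*| = |422.21 − 434.3338| = £12.12 per share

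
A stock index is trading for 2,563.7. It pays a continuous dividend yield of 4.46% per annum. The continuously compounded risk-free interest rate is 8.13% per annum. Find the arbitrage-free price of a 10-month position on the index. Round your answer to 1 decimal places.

F = S·e^((r − q)T) = 2563.7 · e^((0.0813 − 0.0446) × 10/12)
= 2563.7 · e^0.030583 = 2563.7 × 1.031055
F = 2,643.3

2,643.3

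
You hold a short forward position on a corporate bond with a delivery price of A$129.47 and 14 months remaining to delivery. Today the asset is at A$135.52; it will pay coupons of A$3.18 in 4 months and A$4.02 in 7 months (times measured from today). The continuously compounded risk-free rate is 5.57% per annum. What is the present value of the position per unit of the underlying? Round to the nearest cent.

PV(remaining coupons) I = 3.18·e^(−0.0557·4/12) + 4.02·e^(−0.0557·7/12) = 7.0130
Current forward F = (S − I)·e^(rT) = (135.52 − 7.0130)·e^(0.0557·14/12) = 128.5070 × 1.067141 = 137.1351
Value (long) = (F − K)·e^(−rT) = (137.1351 − 129.47) × 0.937083 = 7.1828
Short position value = −(long value) = -A$7.18

-A$7.18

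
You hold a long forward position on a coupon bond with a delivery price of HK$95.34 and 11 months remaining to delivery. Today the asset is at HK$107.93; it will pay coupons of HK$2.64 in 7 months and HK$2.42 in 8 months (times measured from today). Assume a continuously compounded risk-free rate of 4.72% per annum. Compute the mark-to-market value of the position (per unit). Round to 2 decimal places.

PV(remaining coupons) I = 2.64·e^(−0.0472·7/12) + 2.42·e^(−0.0472·8/12) = 4.9133
Current forward F = (S − I)·e^(rT) = (107.93 − 4.9133)·e^(0.0472·11/12) = 103.0167 × 1.044216 = 107.5717
Value (long) = (F − K)·e^(−rT) = (107.5717 − 95.34) × 0.957656 = 11.7138
Value = HK$11.71

HK$11.71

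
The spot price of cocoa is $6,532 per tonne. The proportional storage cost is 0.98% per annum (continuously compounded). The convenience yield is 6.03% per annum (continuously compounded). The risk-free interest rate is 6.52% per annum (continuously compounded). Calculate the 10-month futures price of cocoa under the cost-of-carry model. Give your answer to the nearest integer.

Net carry = r + u − y = 0.0652 + 0.0098 − 0.0603 = 0.0147
F = S·e^((r+u−y)T) = 6532 · e^(0.0147 × 10/12) = 6532 · e^0.012250
= 6532 × 1.012325 = $6,613 per tonne

$6,613 per tonne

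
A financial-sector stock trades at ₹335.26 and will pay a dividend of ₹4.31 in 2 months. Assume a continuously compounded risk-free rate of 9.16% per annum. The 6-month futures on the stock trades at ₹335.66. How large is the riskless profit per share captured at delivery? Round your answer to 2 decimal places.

₹10.87 per share

PV(dividends) I = 4.31·e^(−0.0916·2/12) = 4.2447
Fair futures F* = (S − I)·e^(rT) = (335.26 − 4.2447)·e^0.045800 = 331.0153 × 1.046865 = 346.5283
Market ₹335.66 < fair 346.5283: forward underpriced → reverse cash-and-carry (short the stock, invest proceeds at r, pay the dividends, go long the forward).
Profit at T = |F_mkt − F*| = |335.66 − 346.5283| = ₹10.87 per share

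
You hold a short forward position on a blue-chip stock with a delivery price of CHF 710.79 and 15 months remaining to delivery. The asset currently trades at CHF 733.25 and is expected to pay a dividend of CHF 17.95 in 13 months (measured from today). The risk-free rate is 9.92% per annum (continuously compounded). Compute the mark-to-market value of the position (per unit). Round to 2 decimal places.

PV(remaining dividends) I = 17.95·e^(−0.0992·13/12) = 16.1210
Current forward F = (S − I)·e^(rT) = (733.25 − 16.1210)·e^(0.0992·15/12) = 717.1290 × 1.132016 = 811.8015
Value (long) = (F − K)·e^(−rT) = (811.8015 − 710.79) × 0.883380 = 89.2315
Short position value = −(long value) = -CHF 89.23

-CHF 89.23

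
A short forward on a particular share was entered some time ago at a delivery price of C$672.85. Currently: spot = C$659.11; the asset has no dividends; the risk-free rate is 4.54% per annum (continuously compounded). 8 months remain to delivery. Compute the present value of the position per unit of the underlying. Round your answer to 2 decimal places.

Current fair forward for the remaining 8 months: F = S·e^(r·T), r = 0.0454
F = 659.11 · e^(0.0454 × 8/12) = 659.11 × 1.030729 = 679.3638
Value of long forward = (F − K)·e^(−rT) = (679.3638 − 672.85) · e^(−0.0454·8/12)
= 6.5138 × 0.970187 = 6.32
Short position value = −(long value) = -C$6.32

-C$6.32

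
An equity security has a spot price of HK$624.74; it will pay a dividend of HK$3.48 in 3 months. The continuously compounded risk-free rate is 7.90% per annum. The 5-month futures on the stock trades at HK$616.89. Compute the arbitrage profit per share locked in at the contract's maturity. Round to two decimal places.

PV(dividends) I = 3.48·e^(−0.0790·3/12) = 3.4119
Fair futures F* = (S − I)·e^(rT) = (624.74 − 3.4119)·e^0.032917 = 621.3281 × 1.033465 = 642.1208
Market HK$616.89 < fair 642.1208: forward underpriced → reverse cash-and-carry (short the stock, invest proceeds at r, pay the dividends, go long the forward).
Profit at T = |F_mkt − F*| = |616.89 − 642.1208| = HK$25.23 per share

HK$25.23 per share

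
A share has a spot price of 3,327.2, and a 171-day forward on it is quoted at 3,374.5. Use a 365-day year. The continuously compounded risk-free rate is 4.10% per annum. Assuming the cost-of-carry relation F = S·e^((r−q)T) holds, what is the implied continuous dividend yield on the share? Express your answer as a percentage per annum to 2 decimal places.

1.09%

From F = S·e^((r−q)T): (r − q) = ln(F/S)/T
ln(3374.5/3327.2) = ln(1.014216) = 0.014116
(r − q) = 0.014116 / (171/365) = 0.030131
q = r − ln(F/S)/T = 0.0410 − 0.030131 = 0.010869
q = 1.09%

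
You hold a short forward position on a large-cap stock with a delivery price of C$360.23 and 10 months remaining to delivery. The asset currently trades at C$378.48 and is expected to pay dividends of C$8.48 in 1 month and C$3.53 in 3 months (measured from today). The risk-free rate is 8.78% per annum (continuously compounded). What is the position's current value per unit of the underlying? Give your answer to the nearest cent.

PV(remaining dividends) I = 8.48·e^(−0.0878·1/12) + 3.53·e^(−0.0878·3/12) = 11.8715
Current forward F = (S − I)·e^(rT) = (378.48 − 11.8715)·e^(0.0878·10/12) = 366.6085 × 1.075910 = 394.4378
Value (long) = (F − K)·e^(−rT) = (394.4378 − 360.23) × 0.929446 = 31.7943
Short position value = −(long value) = -C$31.79

-C$31.79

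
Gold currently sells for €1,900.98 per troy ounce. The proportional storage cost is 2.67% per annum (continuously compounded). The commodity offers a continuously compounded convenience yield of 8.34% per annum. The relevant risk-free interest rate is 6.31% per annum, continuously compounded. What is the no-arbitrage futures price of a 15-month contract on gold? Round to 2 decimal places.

Net carry = r + u − y = 0.0631 + 0.0267 − 0.0834 = 0.0064
F = S·e^((r+u−y)T) = 1900.98 · e^(0.0064 × 15/12) = 1900.98 · e^0.00800000
= 1900.98 × 1.00803209 = €1,916.25 per troy ounce

€1,916.25 per troy ounce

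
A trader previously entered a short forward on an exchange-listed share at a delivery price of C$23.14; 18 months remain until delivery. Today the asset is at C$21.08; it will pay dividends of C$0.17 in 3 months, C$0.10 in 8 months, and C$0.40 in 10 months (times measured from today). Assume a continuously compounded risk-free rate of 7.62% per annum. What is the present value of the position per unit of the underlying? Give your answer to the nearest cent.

C$0.20

PV(remaining dividends) I = 0.17·e^(−0.0762·3/12) + 0.10·e^(−0.0762·8/12) + 0.40·e^(−0.0762·10/12) = 0.6372
Current forward F = (S − I)·e^(rT) = (21.08 − 0.6372)·e^(0.0762·18/12) = 20.4428 × 1.121088 = 22.9182
Value (long) = (F − K)·e^(−rT) = (22.9182 − 23.14) × 0.891990 = -0.1978
Short position value = −(long value) = C$0.20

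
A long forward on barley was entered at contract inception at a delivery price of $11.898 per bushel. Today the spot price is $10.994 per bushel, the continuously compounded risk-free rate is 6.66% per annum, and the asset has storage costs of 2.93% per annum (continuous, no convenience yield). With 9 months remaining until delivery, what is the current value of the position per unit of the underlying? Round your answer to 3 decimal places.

-$0.080 per bushel

Current fair forward for the remaining 9 months: F = S·e^((r + u)·T), (r + u) = 0.0666 + 0.0293 = 0.0959
F = 10.994 · e^(0.0959 × 9/12) = 10.994 × 1.074575 = 11.8139
Value of long forward = (F − K)·e^(−rT) = (11.8139 − 11.898) · e^(−0.0666·9/12)
= -0.0841 × 0.951277 = -0.080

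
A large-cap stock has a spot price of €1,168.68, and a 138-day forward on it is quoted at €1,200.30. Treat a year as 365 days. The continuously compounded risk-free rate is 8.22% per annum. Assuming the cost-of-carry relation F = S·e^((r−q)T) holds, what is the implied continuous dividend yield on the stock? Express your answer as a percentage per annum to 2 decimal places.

From F = S·e^((r−q)T): (r − q) = ln(F/S)/T
ln(1200.30/1168.68) = ln(1.027056) = 0.026696
(r − q) = 0.026696 / (138/365) = 0.070609
q = r − ln(F/S)/T = 0.0822 − 0.070609 = 0.011591
q = 1.16%

1.16%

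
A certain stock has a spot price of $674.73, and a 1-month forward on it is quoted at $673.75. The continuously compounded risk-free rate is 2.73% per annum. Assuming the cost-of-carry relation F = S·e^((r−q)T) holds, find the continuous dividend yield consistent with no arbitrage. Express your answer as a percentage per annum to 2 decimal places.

4.47%

From F = S·e^((r−q)T): (r − q) = ln(F/S)/T
ln(673.75/674.73) = ln(0.998548) = -0.001453
(r − q) = -0.001453 / (1/12) = -0.017436
q = r − ln(F/S)/T = 0.0273 + 0.017436 = 0.044736
q = 4.47%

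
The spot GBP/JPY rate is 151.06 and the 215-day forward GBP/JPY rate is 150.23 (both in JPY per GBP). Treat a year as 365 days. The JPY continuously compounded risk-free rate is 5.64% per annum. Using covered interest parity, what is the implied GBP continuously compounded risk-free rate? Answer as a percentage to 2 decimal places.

6.58%

F = S·e^((r_JPY − r_GBP)T) ⇒ r_GBP = r_JPY − ln(F/S)/T
ln(150.23/151.06) = -0.005510; /(215/365) = -0.009354
r_GBP = 0.0564 + 0.009354 = 0.065754
r_GBP = 6.58%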